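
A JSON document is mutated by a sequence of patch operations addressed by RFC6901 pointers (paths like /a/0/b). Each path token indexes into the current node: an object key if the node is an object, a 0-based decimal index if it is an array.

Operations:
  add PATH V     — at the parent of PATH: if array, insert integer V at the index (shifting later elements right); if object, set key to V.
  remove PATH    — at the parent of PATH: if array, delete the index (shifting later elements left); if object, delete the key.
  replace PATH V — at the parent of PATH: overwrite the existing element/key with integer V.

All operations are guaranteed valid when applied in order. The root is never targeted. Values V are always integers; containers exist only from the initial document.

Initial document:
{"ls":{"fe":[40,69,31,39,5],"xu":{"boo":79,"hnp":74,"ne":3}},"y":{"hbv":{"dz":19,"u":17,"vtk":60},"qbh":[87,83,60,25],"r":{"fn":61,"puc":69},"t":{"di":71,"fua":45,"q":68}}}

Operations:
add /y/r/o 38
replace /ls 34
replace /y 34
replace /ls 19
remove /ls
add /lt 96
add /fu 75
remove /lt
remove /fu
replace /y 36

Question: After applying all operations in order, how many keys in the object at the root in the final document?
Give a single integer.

After op 1 (add /y/r/o 38): {"ls":{"fe":[40,69,31,39,5],"xu":{"boo":79,"hnp":74,"ne":3}},"y":{"hbv":{"dz":19,"u":17,"vtk":60},"qbh":[87,83,60,25],"r":{"fn":61,"o":38,"puc":69},"t":{"di":71,"fua":45,"q":68}}}
After op 2 (replace /ls 34): {"ls":34,"y":{"hbv":{"dz":19,"u":17,"vtk":60},"qbh":[87,83,60,25],"r":{"fn":61,"o":38,"puc":69},"t":{"di":71,"fua":45,"q":68}}}
After op 3 (replace /y 34): {"ls":34,"y":34}
After op 4 (replace /ls 19): {"ls":19,"y":34}
After op 5 (remove /ls): {"y":34}
After op 6 (add /lt 96): {"lt":96,"y":34}
After op 7 (add /fu 75): {"fu":75,"lt":96,"y":34}
After op 8 (remove /lt): {"fu":75,"y":34}
After op 9 (remove /fu): {"y":34}
After op 10 (replace /y 36): {"y":36}
Size at the root: 1

Answer: 1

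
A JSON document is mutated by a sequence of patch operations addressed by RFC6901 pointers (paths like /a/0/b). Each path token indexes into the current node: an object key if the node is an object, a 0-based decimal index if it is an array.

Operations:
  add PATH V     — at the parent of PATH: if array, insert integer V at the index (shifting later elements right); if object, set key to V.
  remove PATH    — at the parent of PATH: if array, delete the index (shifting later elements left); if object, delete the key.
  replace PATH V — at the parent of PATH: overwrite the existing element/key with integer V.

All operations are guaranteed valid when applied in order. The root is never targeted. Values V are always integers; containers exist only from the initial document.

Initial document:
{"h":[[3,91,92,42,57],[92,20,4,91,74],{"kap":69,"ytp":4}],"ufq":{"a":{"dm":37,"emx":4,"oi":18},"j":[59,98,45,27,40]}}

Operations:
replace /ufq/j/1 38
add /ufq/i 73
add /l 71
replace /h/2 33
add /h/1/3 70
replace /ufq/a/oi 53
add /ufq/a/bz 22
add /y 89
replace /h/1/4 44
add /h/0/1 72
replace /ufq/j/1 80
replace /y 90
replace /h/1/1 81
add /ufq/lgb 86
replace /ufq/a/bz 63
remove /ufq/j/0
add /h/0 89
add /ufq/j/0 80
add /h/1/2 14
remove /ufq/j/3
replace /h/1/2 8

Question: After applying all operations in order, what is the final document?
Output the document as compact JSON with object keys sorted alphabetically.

After op 1 (replace /ufq/j/1 38): {"h":[[3,91,92,42,57],[92,20,4,91,74],{"kap":69,"ytp":4}],"ufq":{"a":{"dm":37,"emx":4,"oi":18},"j":[59,38,45,27,40]}}
After op 2 (add /ufq/i 73): {"h":[[3,91,92,42,57],[92,20,4,91,74],{"kap":69,"ytp":4}],"ufq":{"a":{"dm":37,"emx":4,"oi":18},"i":73,"j":[59,38,45,27,40]}}
After op 3 (add /l 71): {"h":[[3,91,92,42,57],[92,20,4,91,74],{"kap":69,"ytp":4}],"l":71,"ufq":{"a":{"dm":37,"emx":4,"oi":18},"i":73,"j":[59,38,45,27,40]}}
After op 4 (replace /h/2 33): {"h":[[3,91,92,42,57],[92,20,4,91,74],33],"l":71,"ufq":{"a":{"dm":37,"emx":4,"oi":18},"i":73,"j":[59,38,45,27,40]}}
After op 5 (add /h/1/3 70): {"h":[[3,91,92,42,57],[92,20,4,70,91,74],33],"l":71,"ufq":{"a":{"dm":37,"emx":4,"oi":18},"i":73,"j":[59,38,45,27,40]}}
After op 6 (replace /ufq/a/oi 53): {"h":[[3,91,92,42,57],[92,20,4,70,91,74],33],"l":71,"ufq":{"a":{"dm":37,"emx":4,"oi":53},"i":73,"j":[59,38,45,27,40]}}
After op 7 (add /ufq/a/bz 22): {"h":[[3,91,92,42,57],[92,20,4,70,91,74],33],"l":71,"ufq":{"a":{"bz":22,"dm":37,"emx":4,"oi":53},"i":73,"j":[59,38,45,27,40]}}
After op 8 (add /y 89): {"h":[[3,91,92,42,57],[92,20,4,70,91,74],33],"l":71,"ufq":{"a":{"bz":22,"dm":37,"emx":4,"oi":53},"i":73,"j":[59,38,45,27,40]},"y":89}
After op 9 (replace /h/1/4 44): {"h":[[3,91,92,42,57],[92,20,4,70,44,74],33],"l":71,"ufq":{"a":{"bz":22,"dm":37,"emx":4,"oi":53},"i":73,"j":[59,38,45,27,40]},"y":89}
After op 10 (add /h/0/1 72): {"h":[[3,72,91,92,42,57],[92,20,4,70,44,74],33],"l":71,"ufq":{"a":{"bz":22,"dm":37,"emx":4,"oi":53},"i":73,"j":[59,38,45,27,40]},"y":89}
After op 11 (replace /ufq/j/1 80): {"h":[[3,72,91,92,42,57],[92,20,4,70,44,74],33],"l":71,"ufq":{"a":{"bz":22,"dm":37,"emx":4,"oi":53},"i":73,"j":[59,80,45,27,40]},"y":89}
After op 12 (replace /y 90): {"h":[[3,72,91,92,42,57],[92,20,4,70,44,74],33],"l":71,"ufq":{"a":{"bz":22,"dm":37,"emx":4,"oi":53},"i":73,"j":[59,80,45,27,40]},"y":90}
After op 13 (replace /h/1/1 81): {"h":[[3,72,91,92,42,57],[92,81,4,70,44,74],33],"l":71,"ufq":{"a":{"bz":22,"dm":37,"emx":4,"oi":53},"i":73,"j":[59,80,45,27,40]},"y":90}
After op 14 (add /ufq/lgb 86): {"h":[[3,72,91,92,42,57],[92,81,4,70,44,74],33],"l":71,"ufq":{"a":{"bz":22,"dm":37,"emx":4,"oi":53},"i":73,"j":[59,80,45,27,40],"lgb":86},"y":90}
After op 15 (replace /ufq/a/bz 63): {"h":[[3,72,91,92,42,57],[92,81,4,70,44,74],33],"l":71,"ufq":{"a":{"bz":63,"dm":37,"emx":4,"oi":53},"i":73,"j":[59,80,45,27,40],"lgb":86},"y":90}
After op 16 (remove /ufq/j/0): {"h":[[3,72,91,92,42,57],[92,81,4,70,44,74],33],"l":71,"ufq":{"a":{"bz":63,"dm":37,"emx":4,"oi":53},"i":73,"j":[80,45,27,40],"lgb":86},"y":90}
After op 17 (add /h/0 89): {"h":[89,[3,72,91,92,42,57],[92,81,4,70,44,74],33],"l":71,"ufq":{"a":{"bz":63,"dm":37,"emx":4,"oi":53},"i":73,"j":[80,45,27,40],"lgb":86},"y":90}
After op 18 (add /ufq/j/0 80): {"h":[89,[3,72,91,92,42,57],[92,81,4,70,44,74],33],"l":71,"ufq":{"a":{"bz":63,"dm":37,"emx":4,"oi":53},"i":73,"j":[80,80,45,27,40],"lgb":86},"y":90}
After op 19 (add /h/1/2 14): {"h":[89,[3,72,14,91,92,42,57],[92,81,4,70,44,74],33],"l":71,"ufq":{"a":{"bz":63,"dm":37,"emx":4,"oi":53},"i":73,"j":[80,80,45,27,40],"lgb":86},"y":90}
After op 20 (remove /ufq/j/3): {"h":[89,[3,72,14,91,92,42,57],[92,81,4,70,44,74],33],"l":71,"ufq":{"a":{"bz":63,"dm":37,"emx":4,"oi":53},"i":73,"j":[80,80,45,40],"lgb":86},"y":90}
After op 21 (replace /h/1/2 8): {"h":[89,[3,72,8,91,92,42,57],[92,81,4,70,44,74],33],"l":71,"ufq":{"a":{"bz":63,"dm":37,"emx":4,"oi":53},"i":73,"j":[80,80,45,40],"lgb":86},"y":90}

Answer: {"h":[89,[3,72,8,91,92,42,57],[92,81,4,70,44,74],33],"l":71,"ufq":{"a":{"bz":63,"dm":37,"emx":4,"oi":53},"i":73,"j":[80,80,45,40],"lgb":86},"y":90}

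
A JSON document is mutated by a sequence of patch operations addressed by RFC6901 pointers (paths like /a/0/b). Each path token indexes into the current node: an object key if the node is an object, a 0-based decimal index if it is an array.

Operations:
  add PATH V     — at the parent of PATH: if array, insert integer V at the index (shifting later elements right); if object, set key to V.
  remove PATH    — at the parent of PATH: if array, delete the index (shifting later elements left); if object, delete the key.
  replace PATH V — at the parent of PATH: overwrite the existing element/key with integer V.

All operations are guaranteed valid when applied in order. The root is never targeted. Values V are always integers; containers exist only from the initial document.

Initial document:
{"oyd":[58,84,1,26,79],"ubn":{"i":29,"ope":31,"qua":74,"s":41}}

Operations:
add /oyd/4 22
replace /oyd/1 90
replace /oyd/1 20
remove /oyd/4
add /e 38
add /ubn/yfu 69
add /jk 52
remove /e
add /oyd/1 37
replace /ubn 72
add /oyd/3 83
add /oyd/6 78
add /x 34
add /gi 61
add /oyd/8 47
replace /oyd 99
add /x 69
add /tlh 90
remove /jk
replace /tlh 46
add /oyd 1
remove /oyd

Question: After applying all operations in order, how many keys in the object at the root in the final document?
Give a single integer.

Answer: 4

Derivation:
After op 1 (add /oyd/4 22): {"oyd":[58,84,1,26,22,79],"ubn":{"i":29,"ope":31,"qua":74,"s":41}}
After op 2 (replace /oyd/1 90): {"oyd":[58,90,1,26,22,79],"ubn":{"i":29,"ope":31,"qua":74,"s":41}}
After op 3 (replace /oyd/1 20): {"oyd":[58,20,1,26,22,79],"ubn":{"i":29,"ope":31,"qua":74,"s":41}}
After op 4 (remove /oyd/4): {"oyd":[58,20,1,26,79],"ubn":{"i":29,"ope":31,"qua":74,"s":41}}
After op 5 (add /e 38): {"e":38,"oyd":[58,20,1,26,79],"ubn":{"i":29,"ope":31,"qua":74,"s":41}}
After op 6 (add /ubn/yfu 69): {"e":38,"oyd":[58,20,1,26,79],"ubn":{"i":29,"ope":31,"qua":74,"s":41,"yfu":69}}
After op 7 (add /jk 52): {"e":38,"jk":52,"oyd":[58,20,1,26,79],"ubn":{"i":29,"ope":31,"qua":74,"s":41,"yfu":69}}
After op 8 (remove /e): {"jk":52,"oyd":[58,20,1,26,79],"ubn":{"i":29,"ope":31,"qua":74,"s":41,"yfu":69}}
After op 9 (add /oyd/1 37): {"jk":52,"oyd":[58,37,20,1,26,79],"ubn":{"i":29,"ope":31,"qua":74,"s":41,"yfu":69}}
After op 10 (replace /ubn 72): {"jk":52,"oyd":[58,37,20,1,26,79],"ubn":72}
After op 11 (add /oyd/3 83): {"jk":52,"oyd":[58,37,20,83,1,26,79],"ubn":72}
After op 12 (add /oyd/6 78): {"jk":52,"oyd":[58,37,20,83,1,26,78,79],"ubn":72}
After op 13 (add /x 34): {"jk":52,"oyd":[58,37,20,83,1,26,78,79],"ubn":72,"x":34}
After op 14 (add /gi 61): {"gi":61,"jk":52,"oyd":[58,37,20,83,1,26,78,79],"ubn":72,"x":34}
After op 15 (add /oyd/8 47): {"gi":61,"jk":52,"oyd":[58,37,20,83,1,26,78,79,47],"ubn":72,"x":34}
After op 16 (replace /oyd 99): {"gi":61,"jk":52,"oyd":99,"ubn":72,"x":34}
After op 17 (add /x 69): {"gi":61,"jk":52,"oyd":99,"ubn":72,"x":69}
After op 18 (add /tlh 90): {"gi":61,"jk":52,"oyd":99,"tlh":90,"ubn":72,"x":69}
After op 19 (remove /jk): {"gi":61,"oyd":99,"tlh":90,"ubn":72,"x":69}
After op 20 (replace /tlh 46): {"gi":61,"oyd":99,"tlh":46,"ubn":72,"x":69}
After op 21 (add /oyd 1): {"gi":61,"oyd":1,"tlh":46,"ubn":72,"x":69}
After op 22 (remove /oyd): {"gi":61,"tlh":46,"ubn":72,"x":69}
Size at the root: 4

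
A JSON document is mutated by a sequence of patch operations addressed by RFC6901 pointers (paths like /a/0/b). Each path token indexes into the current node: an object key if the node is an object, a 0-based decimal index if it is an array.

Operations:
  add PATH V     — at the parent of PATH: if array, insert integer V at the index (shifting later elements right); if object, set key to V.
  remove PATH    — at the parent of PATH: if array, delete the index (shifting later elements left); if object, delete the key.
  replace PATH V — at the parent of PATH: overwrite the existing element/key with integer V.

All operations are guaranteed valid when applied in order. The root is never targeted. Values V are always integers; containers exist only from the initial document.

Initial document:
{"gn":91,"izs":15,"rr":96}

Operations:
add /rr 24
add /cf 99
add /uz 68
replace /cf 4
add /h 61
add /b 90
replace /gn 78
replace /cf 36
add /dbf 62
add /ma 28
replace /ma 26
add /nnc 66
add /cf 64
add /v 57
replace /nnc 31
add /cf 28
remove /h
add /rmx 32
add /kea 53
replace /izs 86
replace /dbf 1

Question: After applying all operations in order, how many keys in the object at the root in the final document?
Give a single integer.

Answer: 12

Derivation:
After op 1 (add /rr 24): {"gn":91,"izs":15,"rr":24}
After op 2 (add /cf 99): {"cf":99,"gn":91,"izs":15,"rr":24}
After op 3 (add /uz 68): {"cf":99,"gn":91,"izs":15,"rr":24,"uz":68}
After op 4 (replace /cf 4): {"cf":4,"gn":91,"izs":15,"rr":24,"uz":68}
After op 5 (add /h 61): {"cf":4,"gn":91,"h":61,"izs":15,"rr":24,"uz":68}
After op 6 (add /b 90): {"b":90,"cf":4,"gn":91,"h":61,"izs":15,"rr":24,"uz":68}
After op 7 (replace /gn 78): {"b":90,"cf":4,"gn":78,"h":61,"izs":15,"rr":24,"uz":68}
After op 8 (replace /cf 36): {"b":90,"cf":36,"gn":78,"h":61,"izs":15,"rr":24,"uz":68}
After op 9 (add /dbf 62): {"b":90,"cf":36,"dbf":62,"gn":78,"h":61,"izs":15,"rr":24,"uz":68}
After op 10 (add /ma 28): {"b":90,"cf":36,"dbf":62,"gn":78,"h":61,"izs":15,"ma":28,"rr":24,"uz":68}
After op 11 (replace /ma 26): {"b":90,"cf":36,"dbf":62,"gn":78,"h":61,"izs":15,"ma":26,"rr":24,"uz":68}
After op 12 (add /nnc 66): {"b":90,"cf":36,"dbf":62,"gn":78,"h":61,"izs":15,"ma":26,"nnc":66,"rr":24,"uz":68}
After op 13 (add /cf 64): {"b":90,"cf":64,"dbf":62,"gn":78,"h":61,"izs":15,"ma":26,"nnc":66,"rr":24,"uz":68}
After op 14 (add /v 57): {"b":90,"cf":64,"dbf":62,"gn":78,"h":61,"izs":15,"ma":26,"nnc":66,"rr":24,"uz":68,"v":57}
After op 15 (replace /nnc 31): {"b":90,"cf":64,"dbf":62,"gn":78,"h":61,"izs":15,"ma":26,"nnc":31,"rr":24,"uz":68,"v":57}
After op 16 (add /cf 28): {"b":90,"cf":28,"dbf":62,"gn":78,"h":61,"izs":15,"ma":26,"nnc":31,"rr":24,"uz":68,"v":57}
After op 17 (remove /h): {"b":90,"cf":28,"dbf":62,"gn":78,"izs":15,"ma":26,"nnc":31,"rr":24,"uz":68,"v":57}
After op 18 (add /rmx 32): {"b":90,"cf":28,"dbf":62,"gn":78,"izs":15,"ma":26,"nnc":31,"rmx":32,"rr":24,"uz":68,"v":57}
After op 19 (add /kea 53): {"b":90,"cf":28,"dbf":62,"gn":78,"izs":15,"kea":53,"ma":26,"nnc":31,"rmx":32,"rr":24,"uz":68,"v":57}
After op 20 (replace /izs 86): {"b":90,"cf":28,"dbf":62,"gn":78,"izs":86,"kea":53,"ma":26,"nnc":31,"rmx":32,"rr":24,"uz":68,"v":57}
After op 21 (replace /dbf 1): {"b":90,"cf":28,"dbf":1,"gn":78,"izs":86,"kea":53,"ma":26,"nnc":31,"rmx":32,"rr":24,"uz":68,"v":57}
Size at the root: 12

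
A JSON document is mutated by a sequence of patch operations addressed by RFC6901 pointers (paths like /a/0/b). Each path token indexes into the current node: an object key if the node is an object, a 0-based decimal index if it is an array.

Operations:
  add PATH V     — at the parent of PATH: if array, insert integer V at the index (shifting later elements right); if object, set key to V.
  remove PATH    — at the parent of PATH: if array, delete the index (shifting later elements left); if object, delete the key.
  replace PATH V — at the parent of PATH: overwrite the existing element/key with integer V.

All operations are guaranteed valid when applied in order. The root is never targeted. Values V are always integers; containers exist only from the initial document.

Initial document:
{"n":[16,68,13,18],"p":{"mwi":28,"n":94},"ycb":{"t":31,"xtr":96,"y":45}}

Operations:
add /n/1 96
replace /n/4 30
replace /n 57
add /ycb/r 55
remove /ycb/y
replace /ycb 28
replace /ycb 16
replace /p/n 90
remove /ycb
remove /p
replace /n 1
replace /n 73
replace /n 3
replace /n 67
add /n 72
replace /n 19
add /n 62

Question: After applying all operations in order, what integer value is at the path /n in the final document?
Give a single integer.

Answer: 62

Derivation:
After op 1 (add /n/1 96): {"n":[16,96,68,13,18],"p":{"mwi":28,"n":94},"ycb":{"t":31,"xtr":96,"y":45}}
After op 2 (replace /n/4 30): {"n":[16,96,68,13,30],"p":{"mwi":28,"n":94},"ycb":{"t":31,"xtr":96,"y":45}}
After op 3 (replace /n 57): {"n":57,"p":{"mwi":28,"n":94},"ycb":{"t":31,"xtr":96,"y":45}}
After op 4 (add /ycb/r 55): {"n":57,"p":{"mwi":28,"n":94},"ycb":{"r":55,"t":31,"xtr":96,"y":45}}
After op 5 (remove /ycb/y): {"n":57,"p":{"mwi":28,"n":94},"ycb":{"r":55,"t":31,"xtr":96}}
After op 6 (replace /ycb 28): {"n":57,"p":{"mwi":28,"n":94},"ycb":28}
After op 7 (replace /ycb 16): {"n":57,"p":{"mwi":28,"n":94},"ycb":16}
After op 8 (replace /p/n 90): {"n":57,"p":{"mwi":28,"n":90},"ycb":16}
After op 9 (remove /ycb): {"n":57,"p":{"mwi":28,"n":90}}
After op 10 (remove /p): {"n":57}
After op 11 (replace /n 1): {"n":1}
After op 12 (replace /n 73): {"n":73}
After op 13 (replace /n 3): {"n":3}
After op 14 (replace /n 67): {"n":67}
After op 15 (add /n 72): {"n":72}
After op 16 (replace /n 19): {"n":19}
After op 17 (add /n 62): {"n":62}
Value at /n: 62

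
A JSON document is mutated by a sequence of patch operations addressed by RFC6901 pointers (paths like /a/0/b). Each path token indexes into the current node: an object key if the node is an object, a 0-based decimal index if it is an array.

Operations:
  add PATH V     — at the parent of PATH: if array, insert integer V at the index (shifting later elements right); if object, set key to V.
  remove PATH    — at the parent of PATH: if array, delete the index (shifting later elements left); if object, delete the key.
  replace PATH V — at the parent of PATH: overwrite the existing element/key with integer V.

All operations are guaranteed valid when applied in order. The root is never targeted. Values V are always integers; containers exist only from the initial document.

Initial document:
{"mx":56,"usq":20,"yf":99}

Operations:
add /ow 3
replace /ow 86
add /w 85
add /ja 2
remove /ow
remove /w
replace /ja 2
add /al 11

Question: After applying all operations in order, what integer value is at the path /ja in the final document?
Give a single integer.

Answer: 2

Derivation:
After op 1 (add /ow 3): {"mx":56,"ow":3,"usq":20,"yf":99}
After op 2 (replace /ow 86): {"mx":56,"ow":86,"usq":20,"yf":99}
After op 3 (add /w 85): {"mx":56,"ow":86,"usq":20,"w":85,"yf":99}
After op 4 (add /ja 2): {"ja":2,"mx":56,"ow":86,"usq":20,"w":85,"yf":99}
After op 5 (remove /ow): {"ja":2,"mx":56,"usq":20,"w":85,"yf":99}
After op 6 (remove /w): {"ja":2,"mx":56,"usq":20,"yf":99}
After op 7 (replace /ja 2): {"ja":2,"mx":56,"usq":20,"yf":99}
After op 8 (add /al 11): {"al":11,"ja":2,"mx":56,"usq":20,"yf":99}
Value at /ja: 2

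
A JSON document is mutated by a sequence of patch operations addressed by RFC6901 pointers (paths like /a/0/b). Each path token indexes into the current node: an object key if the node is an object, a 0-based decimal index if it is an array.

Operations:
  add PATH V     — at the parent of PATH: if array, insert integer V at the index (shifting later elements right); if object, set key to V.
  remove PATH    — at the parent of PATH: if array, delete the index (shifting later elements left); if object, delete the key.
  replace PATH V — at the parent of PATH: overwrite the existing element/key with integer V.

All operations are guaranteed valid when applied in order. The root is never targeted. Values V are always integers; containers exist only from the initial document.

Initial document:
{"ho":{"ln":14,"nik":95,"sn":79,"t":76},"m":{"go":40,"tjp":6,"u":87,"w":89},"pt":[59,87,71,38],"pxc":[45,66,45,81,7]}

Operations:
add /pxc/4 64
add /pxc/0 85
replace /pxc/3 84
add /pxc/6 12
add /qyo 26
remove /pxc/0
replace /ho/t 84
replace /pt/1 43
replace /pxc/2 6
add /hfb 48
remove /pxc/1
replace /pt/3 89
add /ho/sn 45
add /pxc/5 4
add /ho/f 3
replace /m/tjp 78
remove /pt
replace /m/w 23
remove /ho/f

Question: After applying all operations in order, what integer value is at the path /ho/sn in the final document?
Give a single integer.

Answer: 45

Derivation:
After op 1 (add /pxc/4 64): {"ho":{"ln":14,"nik":95,"sn":79,"t":76},"m":{"go":40,"tjp":6,"u":87,"w":89},"pt":[59,87,71,38],"pxc":[45,66,45,81,64,7]}
After op 2 (add /pxc/0 85): {"ho":{"ln":14,"nik":95,"sn":79,"t":76},"m":{"go":40,"tjp":6,"u":87,"w":89},"pt":[59,87,71,38],"pxc":[85,45,66,45,81,64,7]}
After op 3 (replace /pxc/3 84): {"ho":{"ln":14,"nik":95,"sn":79,"t":76},"m":{"go":40,"tjp":6,"u":87,"w":89},"pt":[59,87,71,38],"pxc":[85,45,66,84,81,64,7]}
After op 4 (add /pxc/6 12): {"ho":{"ln":14,"nik":95,"sn":79,"t":76},"m":{"go":40,"tjp":6,"u":87,"w":89},"pt":[59,87,71,38],"pxc":[85,45,66,84,81,64,12,7]}
After op 5 (add /qyo 26): {"ho":{"ln":14,"nik":95,"sn":79,"t":76},"m":{"go":40,"tjp":6,"u":87,"w":89},"pt":[59,87,71,38],"pxc":[85,45,66,84,81,64,12,7],"qyo":26}
After op 6 (remove /pxc/0): {"ho":{"ln":14,"nik":95,"sn":79,"t":76},"m":{"go":40,"tjp":6,"u":87,"w":89},"pt":[59,87,71,38],"pxc":[45,66,84,81,64,12,7],"qyo":26}
After op 7 (replace /ho/t 84): {"ho":{"ln":14,"nik":95,"sn":79,"t":84},"m":{"go":40,"tjp":6,"u":87,"w":89},"pt":[59,87,71,38],"pxc":[45,66,84,81,64,12,7],"qyo":26}
After op 8 (replace /pt/1 43): {"ho":{"ln":14,"nik":95,"sn":79,"t":84},"m":{"go":40,"tjp":6,"u":87,"w":89},"pt":[59,43,71,38],"pxc":[45,66,84,81,64,12,7],"qyo":26}
After op 9 (replace /pxc/2 6): {"ho":{"ln":14,"nik":95,"sn":79,"t":84},"m":{"go":40,"tjp":6,"u":87,"w":89},"pt":[59,43,71,38],"pxc":[45,66,6,81,64,12,7],"qyo":26}
After op 10 (add /hfb 48): {"hfb":48,"ho":{"ln":14,"nik":95,"sn":79,"t":84},"m":{"go":40,"tjp":6,"u":87,"w":89},"pt":[59,43,71,38],"pxc":[45,66,6,81,64,12,7],"qyo":26}
After op 11 (remove /pxc/1): {"hfb":48,"ho":{"ln":14,"nik":95,"sn":79,"t":84},"m":{"go":40,"tjp":6,"u":87,"w":89},"pt":[59,43,71,38],"pxc":[45,6,81,64,12,7],"qyo":26}
After op 12 (replace /pt/3 89): {"hfb":48,"ho":{"ln":14,"nik":95,"sn":79,"t":84},"m":{"go":40,"tjp":6,"u":87,"w":89},"pt":[59,43,71,89],"pxc":[45,6,81,64,12,7],"qyo":26}
After op 13 (add /ho/sn 45): {"hfb":48,"ho":{"ln":14,"nik":95,"sn":45,"t":84},"m":{"go":40,"tjp":6,"u":87,"w":89},"pt":[59,43,71,89],"pxc":[45,6,81,64,12,7],"qyo":26}
After op 14 (add /pxc/5 4): {"hfb":48,"ho":{"ln":14,"nik":95,"sn":45,"t":84},"m":{"go":40,"tjp":6,"u":87,"w":89},"pt":[59,43,71,89],"pxc":[45,6,81,64,12,4,7],"qyo":26}
After op 15 (add /ho/f 3): {"hfb":48,"ho":{"f":3,"ln":14,"nik":95,"sn":45,"t":84},"m":{"go":40,"tjp":6,"u":87,"w":89},"pt":[59,43,71,89],"pxc":[45,6,81,64,12,4,7],"qyo":26}
After op 16 (replace /m/tjp 78): {"hfb":48,"ho":{"f":3,"ln":14,"nik":95,"sn":45,"t":84},"m":{"go":40,"tjp":78,"u":87,"w":89},"pt":[59,43,71,89],"pxc":[45,6,81,64,12,4,7],"qyo":26}
After op 17 (remove /pt): {"hfb":48,"ho":{"f":3,"ln":14,"nik":95,"sn":45,"t":84},"m":{"go":40,"tjp":78,"u":87,"w":89},"pxc":[45,6,81,64,12,4,7],"qyo":26}
After op 18 (replace /m/w 23): {"hfb":48,"ho":{"f":3,"ln":14,"nik":95,"sn":45,"t":84},"m":{"go":40,"tjp":78,"u":87,"w":23},"pxc":[45,6,81,64,12,4,7],"qyo":26}
After op 19 (remove /ho/f): {"hfb":48,"ho":{"ln":14,"nik":95,"sn":45,"t":84},"m":{"go":40,"tjp":78,"u":87,"w":23},"pxc":[45,6,81,64,12,4,7],"qyo":26}
Value at /ho/sn: 45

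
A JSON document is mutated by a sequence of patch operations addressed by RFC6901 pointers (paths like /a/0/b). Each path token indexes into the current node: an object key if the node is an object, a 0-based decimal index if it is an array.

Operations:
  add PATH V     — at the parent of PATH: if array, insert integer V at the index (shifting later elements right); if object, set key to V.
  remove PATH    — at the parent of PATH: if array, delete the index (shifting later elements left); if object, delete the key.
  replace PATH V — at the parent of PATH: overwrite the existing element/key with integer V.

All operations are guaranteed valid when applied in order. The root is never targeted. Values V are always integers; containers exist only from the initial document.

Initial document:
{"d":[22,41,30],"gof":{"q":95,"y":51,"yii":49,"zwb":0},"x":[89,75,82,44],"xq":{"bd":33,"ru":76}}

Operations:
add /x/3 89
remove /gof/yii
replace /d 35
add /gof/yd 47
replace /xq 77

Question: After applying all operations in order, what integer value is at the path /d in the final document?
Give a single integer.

Answer: 35

Derivation:
After op 1 (add /x/3 89): {"d":[22,41,30],"gof":{"q":95,"y":51,"yii":49,"zwb":0},"x":[89,75,82,89,44],"xq":{"bd":33,"ru":76}}
After op 2 (remove /gof/yii): {"d":[22,41,30],"gof":{"q":95,"y":51,"zwb":0},"x":[89,75,82,89,44],"xq":{"bd":33,"ru":76}}
After op 3 (replace /d 35): {"d":35,"gof":{"q":95,"y":51,"zwb":0},"x":[89,75,82,89,44],"xq":{"bd":33,"ru":76}}
After op 4 (add /gof/yd 47): {"d":35,"gof":{"q":95,"y":51,"yd":47,"zwb":0},"x":[89,75,82,89,44],"xq":{"bd":33,"ru":76}}
After op 5 (replace /xq 77): {"d":35,"gof":{"q":95,"y":51,"yd":47,"zwb":0},"x":[89,75,82,89,44],"xq":77}
Value at /d: 35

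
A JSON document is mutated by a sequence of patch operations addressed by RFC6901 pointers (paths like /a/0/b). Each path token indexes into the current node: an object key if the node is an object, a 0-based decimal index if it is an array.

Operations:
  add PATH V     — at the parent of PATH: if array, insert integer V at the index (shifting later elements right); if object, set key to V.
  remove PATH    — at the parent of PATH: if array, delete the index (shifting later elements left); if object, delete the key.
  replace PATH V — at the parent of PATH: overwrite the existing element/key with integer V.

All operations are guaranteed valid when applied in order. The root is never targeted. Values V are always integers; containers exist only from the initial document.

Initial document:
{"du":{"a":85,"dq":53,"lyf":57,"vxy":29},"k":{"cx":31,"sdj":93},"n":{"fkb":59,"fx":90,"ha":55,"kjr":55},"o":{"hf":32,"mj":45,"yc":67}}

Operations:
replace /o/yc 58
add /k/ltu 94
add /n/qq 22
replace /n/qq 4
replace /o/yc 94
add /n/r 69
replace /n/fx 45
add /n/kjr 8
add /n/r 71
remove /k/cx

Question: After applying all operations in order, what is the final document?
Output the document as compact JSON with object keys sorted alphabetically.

After op 1 (replace /o/yc 58): {"du":{"a":85,"dq":53,"lyf":57,"vxy":29},"k":{"cx":31,"sdj":93},"n":{"fkb":59,"fx":90,"ha":55,"kjr":55},"o":{"hf":32,"mj":45,"yc":58}}
After op 2 (add /k/ltu 94): {"du":{"a":85,"dq":53,"lyf":57,"vxy":29},"k":{"cx":31,"ltu":94,"sdj":93},"n":{"fkb":59,"fx":90,"ha":55,"kjr":55},"o":{"hf":32,"mj":45,"yc":58}}
After op 3 (add /n/qq 22): {"du":{"a":85,"dq":53,"lyf":57,"vxy":29},"k":{"cx":31,"ltu":94,"sdj":93},"n":{"fkb":59,"fx":90,"ha":55,"kjr":55,"qq":22},"o":{"hf":32,"mj":45,"yc":58}}
After op 4 (replace /n/qq 4): {"du":{"a":85,"dq":53,"lyf":57,"vxy":29},"k":{"cx":31,"ltu":94,"sdj":93},"n":{"fkb":59,"fx":90,"ha":55,"kjr":55,"qq":4},"o":{"hf":32,"mj":45,"yc":58}}
After op 5 (replace /o/yc 94): {"du":{"a":85,"dq":53,"lyf":57,"vxy":29},"k":{"cx":31,"ltu":94,"sdj":93},"n":{"fkb":59,"fx":90,"ha":55,"kjr":55,"qq":4},"o":{"hf":32,"mj":45,"yc":94}}
After op 6 (add /n/r 69): {"du":{"a":85,"dq":53,"lyf":57,"vxy":29},"k":{"cx":31,"ltu":94,"sdj":93},"n":{"fkb":59,"fx":90,"ha":55,"kjr":55,"qq":4,"r":69},"o":{"hf":32,"mj":45,"yc":94}}
After op 7 (replace /n/fx 45): {"du":{"a":85,"dq":53,"lyf":57,"vxy":29},"k":{"cx":31,"ltu":94,"sdj":93},"n":{"fkb":59,"fx":45,"ha":55,"kjr":55,"qq":4,"r":69},"o":{"hf":32,"mj":45,"yc":94}}
After op 8 (add /n/kjr 8): {"du":{"a":85,"dq":53,"lyf":57,"vxy":29},"k":{"cx":31,"ltu":94,"sdj":93},"n":{"fkb":59,"fx":45,"ha":55,"kjr":8,"qq":4,"r":69},"o":{"hf":32,"mj":45,"yc":94}}
After op 9 (add /n/r 71): {"du":{"a":85,"dq":53,"lyf":57,"vxy":29},"k":{"cx":31,"ltu":94,"sdj":93},"n":{"fkb":59,"fx":45,"ha":55,"kjr":8,"qq":4,"r":71},"o":{"hf":32,"mj":45,"yc":94}}
After op 10 (remove /k/cx): {"du":{"a":85,"dq":53,"lyf":57,"vxy":29},"k":{"ltu":94,"sdj":93},"n":{"fkb":59,"fx":45,"ha":55,"kjr":8,"qq":4,"r":71},"o":{"hf":32,"mj":45,"yc":94}}

Answer: {"du":{"a":85,"dq":53,"lyf":57,"vxy":29},"k":{"ltu":94,"sdj":93},"n":{"fkb":59,"fx":45,"ha":55,"kjr":8,"qq":4,"r":71},"o":{"hf":32,"mj":45,"yc":94}}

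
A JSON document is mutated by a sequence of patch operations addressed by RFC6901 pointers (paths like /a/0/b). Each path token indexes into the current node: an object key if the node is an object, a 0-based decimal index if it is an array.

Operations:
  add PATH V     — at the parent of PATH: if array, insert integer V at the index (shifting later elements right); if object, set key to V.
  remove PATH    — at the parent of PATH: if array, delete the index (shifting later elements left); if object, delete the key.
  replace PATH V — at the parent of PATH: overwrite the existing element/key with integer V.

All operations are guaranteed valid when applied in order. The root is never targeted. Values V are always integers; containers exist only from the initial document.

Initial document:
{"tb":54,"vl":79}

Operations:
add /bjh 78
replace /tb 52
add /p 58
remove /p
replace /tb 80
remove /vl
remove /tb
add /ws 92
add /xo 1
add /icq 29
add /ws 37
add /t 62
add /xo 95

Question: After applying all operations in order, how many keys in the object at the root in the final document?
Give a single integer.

Answer: 5

Derivation:
After op 1 (add /bjh 78): {"bjh":78,"tb":54,"vl":79}
After op 2 (replace /tb 52): {"bjh":78,"tb":52,"vl":79}
After op 3 (add /p 58): {"bjh":78,"p":58,"tb":52,"vl":79}
After op 4 (remove /p): {"bjh":78,"tb":52,"vl":79}
After op 5 (replace /tb 80): {"bjh":78,"tb":80,"vl":79}
After op 6 (remove /vl): {"bjh":78,"tb":80}
After op 7 (remove /tb): {"bjh":78}
After op 8 (add /ws 92): {"bjh":78,"ws":92}
After op 9 (add /xo 1): {"bjh":78,"ws":92,"xo":1}
After op 10 (add /icq 29): {"bjh":78,"icq":29,"ws":92,"xo":1}
After op 11 (add /ws 37): {"bjh":78,"icq":29,"ws":37,"xo":1}
After op 12 (add /t 62): {"bjh":78,"icq":29,"t":62,"ws":37,"xo":1}
After op 13 (add /xo 95): {"bjh":78,"icq":29,"t":62,"ws":37,"xo":95}
Size at the root: 5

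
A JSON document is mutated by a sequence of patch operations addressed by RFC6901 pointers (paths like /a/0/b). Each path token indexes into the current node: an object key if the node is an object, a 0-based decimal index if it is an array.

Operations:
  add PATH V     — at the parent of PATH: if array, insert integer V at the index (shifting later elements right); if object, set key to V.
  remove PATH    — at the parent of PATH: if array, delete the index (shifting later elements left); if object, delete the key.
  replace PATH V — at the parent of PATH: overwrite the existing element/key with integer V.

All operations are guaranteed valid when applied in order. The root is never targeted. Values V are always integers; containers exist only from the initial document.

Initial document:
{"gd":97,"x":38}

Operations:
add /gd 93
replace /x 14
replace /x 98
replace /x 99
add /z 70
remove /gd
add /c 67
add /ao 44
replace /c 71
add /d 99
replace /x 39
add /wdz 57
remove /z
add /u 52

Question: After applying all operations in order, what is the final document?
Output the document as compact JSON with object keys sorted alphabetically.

Answer: {"ao":44,"c":71,"d":99,"u":52,"wdz":57,"x":39}

Derivation:
After op 1 (add /gd 93): {"gd":93,"x":38}
After op 2 (replace /x 14): {"gd":93,"x":14}
After op 3 (replace /x 98): {"gd":93,"x":98}
After op 4 (replace /x 99): {"gd":93,"x":99}
After op 5 (add /z 70): {"gd":93,"x":99,"z":70}
After op 6 (remove /gd): {"x":99,"z":70}
After op 7 (add /c 67): {"c":67,"x":99,"z":70}
After op 8 (add /ao 44): {"ao":44,"c":67,"x":99,"z":70}
After op 9 (replace /c 71): {"ao":44,"c":71,"x":99,"z":70}
After op 10 (add /d 99): {"ao":44,"c":71,"d":99,"x":99,"z":70}
After op 11 (replace /x 39): {"ao":44,"c":71,"d":99,"x":39,"z":70}
After op 12 (add /wdz 57): {"ao":44,"c":71,"d":99,"wdz":57,"x":39,"z":70}
After op 13 (remove /z): {"ao":44,"c":71,"d":99,"wdz":57,"x":39}
After op 14 (add /u 52): {"ao":44,"c":71,"d":99,"u":52,"wdz":57,"x":39}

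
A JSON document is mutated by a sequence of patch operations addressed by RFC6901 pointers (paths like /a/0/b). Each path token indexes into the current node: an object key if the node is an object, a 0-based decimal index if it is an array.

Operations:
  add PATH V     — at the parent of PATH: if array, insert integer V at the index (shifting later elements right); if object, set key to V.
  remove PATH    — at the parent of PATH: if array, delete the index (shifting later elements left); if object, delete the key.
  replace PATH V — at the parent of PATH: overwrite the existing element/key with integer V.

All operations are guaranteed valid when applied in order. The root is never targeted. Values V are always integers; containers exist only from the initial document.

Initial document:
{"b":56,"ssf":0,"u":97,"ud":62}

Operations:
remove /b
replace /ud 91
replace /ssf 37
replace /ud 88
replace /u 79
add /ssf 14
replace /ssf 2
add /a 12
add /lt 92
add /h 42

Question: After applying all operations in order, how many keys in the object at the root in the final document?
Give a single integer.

Answer: 6

Derivation:
After op 1 (remove /b): {"ssf":0,"u":97,"ud":62}
After op 2 (replace /ud 91): {"ssf":0,"u":97,"ud":91}
After op 3 (replace /ssf 37): {"ssf":37,"u":97,"ud":91}
After op 4 (replace /ud 88): {"ssf":37,"u":97,"ud":88}
After op 5 (replace /u 79): {"ssf":37,"u":79,"ud":88}
After op 6 (add /ssf 14): {"ssf":14,"u":79,"ud":88}
After op 7 (replace /ssf 2): {"ssf":2,"u":79,"ud":88}
After op 8 (add /a 12): {"a":12,"ssf":2,"u":79,"ud":88}
After op 9 (add /lt 92): {"a":12,"lt":92,"ssf":2,"u":79,"ud":88}
After op 10 (add /h 42): {"a":12,"h":42,"lt":92,"ssf":2,"u":79,"ud":88}
Size at the root: 6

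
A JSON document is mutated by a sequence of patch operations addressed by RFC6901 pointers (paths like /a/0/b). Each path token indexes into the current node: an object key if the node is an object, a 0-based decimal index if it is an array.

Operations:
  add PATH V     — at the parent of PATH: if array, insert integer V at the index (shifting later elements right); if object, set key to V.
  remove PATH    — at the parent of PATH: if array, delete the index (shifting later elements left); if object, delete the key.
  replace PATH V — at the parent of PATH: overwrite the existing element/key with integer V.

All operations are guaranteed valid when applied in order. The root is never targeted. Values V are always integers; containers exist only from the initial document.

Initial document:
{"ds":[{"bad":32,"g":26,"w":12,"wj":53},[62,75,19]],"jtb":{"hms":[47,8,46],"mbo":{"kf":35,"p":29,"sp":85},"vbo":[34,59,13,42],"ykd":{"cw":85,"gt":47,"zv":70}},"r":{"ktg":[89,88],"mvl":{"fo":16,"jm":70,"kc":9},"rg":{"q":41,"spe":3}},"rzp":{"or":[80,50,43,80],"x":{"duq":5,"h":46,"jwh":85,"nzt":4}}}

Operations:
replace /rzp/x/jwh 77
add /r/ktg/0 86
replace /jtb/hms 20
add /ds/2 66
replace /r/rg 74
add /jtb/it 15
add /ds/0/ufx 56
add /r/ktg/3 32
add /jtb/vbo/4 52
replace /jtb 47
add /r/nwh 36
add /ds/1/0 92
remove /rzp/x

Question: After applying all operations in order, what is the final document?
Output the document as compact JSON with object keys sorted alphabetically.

Answer: {"ds":[{"bad":32,"g":26,"ufx":56,"w":12,"wj":53},[92,62,75,19],66],"jtb":47,"r":{"ktg":[86,89,88,32],"mvl":{"fo":16,"jm":70,"kc":9},"nwh":36,"rg":74},"rzp":{"or":[80,50,43,80]}}

Derivation:
After op 1 (replace /rzp/x/jwh 77): {"ds":[{"bad":32,"g":26,"w":12,"wj":53},[62,75,19]],"jtb":{"hms":[47,8,46],"mbo":{"kf":35,"p":29,"sp":85},"vbo":[34,59,13,42],"ykd":{"cw":85,"gt":47,"zv":70}},"r":{"ktg":[89,88],"mvl":{"fo":16,"jm":70,"kc":9},"rg":{"q":41,"spe":3}},"rzp":{"or":[80,50,43,80],"x":{"duq":5,"h":46,"jwh":77,"nzt":4}}}
After op 2 (add /r/ktg/0 86): {"ds":[{"bad":32,"g":26,"w":12,"wj":53},[62,75,19]],"jtb":{"hms":[47,8,46],"mbo":{"kf":35,"p":29,"sp":85},"vbo":[34,59,13,42],"ykd":{"cw":85,"gt":47,"zv":70}},"r":{"ktg":[86,89,88],"mvl":{"fo":16,"jm":70,"kc":9},"rg":{"q":41,"spe":3}},"rzp":{"or":[80,50,43,80],"x":{"duq":5,"h":46,"jwh":77,"nzt":4}}}
After op 3 (replace /jtb/hms 20): {"ds":[{"bad":32,"g":26,"w":12,"wj":53},[62,75,19]],"jtb":{"hms":20,"mbo":{"kf":35,"p":29,"sp":85},"vbo":[34,59,13,42],"ykd":{"cw":85,"gt":47,"zv":70}},"r":{"ktg":[86,89,88],"mvl":{"fo":16,"jm":70,"kc":9},"rg":{"q":41,"spe":3}},"rzp":{"or":[80,50,43,80],"x":{"duq":5,"h":46,"jwh":77,"nzt":4}}}
After op 4 (add /ds/2 66): {"ds":[{"bad":32,"g":26,"w":12,"wj":53},[62,75,19],66],"jtb":{"hms":20,"mbo":{"kf":35,"p":29,"sp":85},"vbo":[34,59,13,42],"ykd":{"cw":85,"gt":47,"zv":70}},"r":{"ktg":[86,89,88],"mvl":{"fo":16,"jm":70,"kc":9},"rg":{"q":41,"spe":3}},"rzp":{"or":[80,50,43,80],"x":{"duq":5,"h":46,"jwh":77,"nzt":4}}}
After op 5 (replace /r/rg 74): {"ds":[{"bad":32,"g":26,"w":12,"wj":53},[62,75,19],66],"jtb":{"hms":20,"mbo":{"kf":35,"p":29,"sp":85},"vbo":[34,59,13,42],"ykd":{"cw":85,"gt":47,"zv":70}},"r":{"ktg":[86,89,88],"mvl":{"fo":16,"jm":70,"kc":9},"rg":74},"rzp":{"or":[80,50,43,80],"x":{"duq":5,"h":46,"jwh":77,"nzt":4}}}
After op 6 (add /jtb/it 15): {"ds":[{"bad":32,"g":26,"w":12,"wj":53},[62,75,19],66],"jtb":{"hms":20,"it":15,"mbo":{"kf":35,"p":29,"sp":85},"vbo":[34,59,13,42],"ykd":{"cw":85,"gt":47,"zv":70}},"r":{"ktg":[86,89,88],"mvl":{"fo":16,"jm":70,"kc":9},"rg":74},"rzp":{"or":[80,50,43,80],"x":{"duq":5,"h":46,"jwh":77,"nzt":4}}}
After op 7 (add /ds/0/ufx 56): {"ds":[{"bad":32,"g":26,"ufx":56,"w":12,"wj":53},[62,75,19],66],"jtb":{"hms":20,"it":15,"mbo":{"kf":35,"p":29,"sp":85},"vbo":[34,59,13,42],"ykd":{"cw":85,"gt":47,"zv":70}},"r":{"ktg":[86,89,88],"mvl":{"fo":16,"jm":70,"kc":9},"rg":74},"rzp":{"or":[80,50,43,80],"x":{"duq":5,"h":46,"jwh":77,"nzt":4}}}
After op 8 (add /r/ktg/3 32): {"ds":[{"bad":32,"g":26,"ufx":56,"w":12,"wj":53},[62,75,19],66],"jtb":{"hms":20,"it":15,"mbo":{"kf":35,"p":29,"sp":85},"vbo":[34,59,13,42],"ykd":{"cw":85,"gt":47,"zv":70}},"r":{"ktg":[86,89,88,32],"mvl":{"fo":16,"jm":70,"kc":9},"rg":74},"rzp":{"or":[80,50,43,80],"x":{"duq":5,"h":46,"jwh":77,"nzt":4}}}
After op 9 (add /jtb/vbo/4 52): {"ds":[{"bad":32,"g":26,"ufx":56,"w":12,"wj":53},[62,75,19],66],"jtb":{"hms":20,"it":15,"mbo":{"kf":35,"p":29,"sp":85},"vbo":[34,59,13,42,52],"ykd":{"cw":85,"gt":47,"zv":70}},"r":{"ktg":[86,89,88,32],"mvl":{"fo":16,"jm":70,"kc":9},"rg":74},"rzp":{"or":[80,50,43,80],"x":{"duq":5,"h":46,"jwh":77,"nzt":4}}}
After op 10 (replace /jtb 47): {"ds":[{"bad":32,"g":26,"ufx":56,"w":12,"wj":53},[62,75,19],66],"jtb":47,"r":{"ktg":[86,89,88,32],"mvl":{"fo":16,"jm":70,"kc":9},"rg":74},"rzp":{"or":[80,50,43,80],"x":{"duq":5,"h":46,"jwh":77,"nzt":4}}}
After op 11 (add /r/nwh 36): {"ds":[{"bad":32,"g":26,"ufx":56,"w":12,"wj":53},[62,75,19],66],"jtb":47,"r":{"ktg":[86,89,88,32],"mvl":{"fo":16,"jm":70,"kc":9},"nwh":36,"rg":74},"rzp":{"or":[80,50,43,80],"x":{"duq":5,"h":46,"jwh":77,"nzt":4}}}
After op 12 (add /ds/1/0 92): {"ds":[{"bad":32,"g":26,"ufx":56,"w":12,"wj":53},[92,62,75,19],66],"jtb":47,"r":{"ktg":[86,89,88,32],"mvl":{"fo":16,"jm":70,"kc":9},"nwh":36,"rg":74},"rzp":{"or":[80,50,43,80],"x":{"duq":5,"h":46,"jwh":77,"nzt":4}}}
After op 13 (remove /rzp/x): {"ds":[{"bad":32,"g":26,"ufx":56,"w":12,"wj":53},[92,62,75,19],66],"jtb":47,"r":{"ktg":[86,89,88,32],"mvl":{"fo":16,"jm":70,"kc":9},"nwh":36,"rg":74},"rzp":{"or":[80,50,43,80]}}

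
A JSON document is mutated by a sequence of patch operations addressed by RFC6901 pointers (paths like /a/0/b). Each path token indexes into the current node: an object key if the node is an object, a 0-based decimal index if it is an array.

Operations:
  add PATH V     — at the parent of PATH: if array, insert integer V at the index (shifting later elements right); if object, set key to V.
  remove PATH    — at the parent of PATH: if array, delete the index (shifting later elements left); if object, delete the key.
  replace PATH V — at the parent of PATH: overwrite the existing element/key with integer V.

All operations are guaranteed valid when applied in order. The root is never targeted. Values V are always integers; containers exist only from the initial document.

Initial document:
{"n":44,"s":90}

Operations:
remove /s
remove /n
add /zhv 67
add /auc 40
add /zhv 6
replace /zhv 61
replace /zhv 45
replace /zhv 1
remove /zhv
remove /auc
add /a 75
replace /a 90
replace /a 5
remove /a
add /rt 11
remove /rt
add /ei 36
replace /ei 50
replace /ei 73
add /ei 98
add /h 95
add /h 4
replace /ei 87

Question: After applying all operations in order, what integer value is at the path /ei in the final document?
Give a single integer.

After op 1 (remove /s): {"n":44}
After op 2 (remove /n): {}
After op 3 (add /zhv 67): {"zhv":67}
After op 4 (add /auc 40): {"auc":40,"zhv":67}
After op 5 (add /zhv 6): {"auc":40,"zhv":6}
After op 6 (replace /zhv 61): {"auc":40,"zhv":61}
After op 7 (replace /zhv 45): {"auc":40,"zhv":45}
After op 8 (replace /zhv 1): {"auc":40,"zhv":1}
After op 9 (remove /zhv): {"auc":40}
After op 10 (remove /auc): {}
After op 11 (add /a 75): {"a":75}
After op 12 (replace /a 90): {"a":90}
After op 13 (replace /a 5): {"a":5}
After op 14 (remove /a): {}
After op 15 (add /rt 11): {"rt":11}
After op 16 (remove /rt): {}
After op 17 (add /ei 36): {"ei":36}
After op 18 (replace /ei 50): {"ei":50}
After op 19 (replace /ei 73): {"ei":73}
After op 20 (add /ei 98): {"ei":98}
After op 21 (add /h 95): {"ei":98,"h":95}
After op 22 (add /h 4): {"ei":98,"h":4}
After op 23 (replace /ei 87): {"ei":87,"h":4}
Value at /ei: 87

Answer: 87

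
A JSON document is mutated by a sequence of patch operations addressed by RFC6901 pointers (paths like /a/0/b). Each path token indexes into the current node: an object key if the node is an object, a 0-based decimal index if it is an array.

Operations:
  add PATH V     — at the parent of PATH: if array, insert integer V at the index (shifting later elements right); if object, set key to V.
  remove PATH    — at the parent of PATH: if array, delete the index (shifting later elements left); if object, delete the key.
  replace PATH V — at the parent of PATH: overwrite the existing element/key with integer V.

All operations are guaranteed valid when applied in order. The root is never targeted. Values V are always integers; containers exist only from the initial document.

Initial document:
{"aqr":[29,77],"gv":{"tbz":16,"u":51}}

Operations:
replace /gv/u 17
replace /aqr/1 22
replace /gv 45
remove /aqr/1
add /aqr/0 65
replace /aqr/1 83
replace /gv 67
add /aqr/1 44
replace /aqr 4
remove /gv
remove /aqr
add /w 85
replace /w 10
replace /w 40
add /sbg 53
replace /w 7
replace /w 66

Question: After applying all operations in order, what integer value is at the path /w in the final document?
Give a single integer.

After op 1 (replace /gv/u 17): {"aqr":[29,77],"gv":{"tbz":16,"u":17}}
After op 2 (replace /aqr/1 22): {"aqr":[29,22],"gv":{"tbz":16,"u":17}}
After op 3 (replace /gv 45): {"aqr":[29,22],"gv":45}
After op 4 (remove /aqr/1): {"aqr":[29],"gv":45}
After op 5 (add /aqr/0 65): {"aqr":[65,29],"gv":45}
After op 6 (replace /aqr/1 83): {"aqr":[65,83],"gv":45}
After op 7 (replace /gv 67): {"aqr":[65,83],"gv":67}
After op 8 (add /aqr/1 44): {"aqr":[65,44,83],"gv":67}
After op 9 (replace /aqr 4): {"aqr":4,"gv":67}
After op 10 (remove /gv): {"aqr":4}
After op 11 (remove /aqr): {}
After op 12 (add /w 85): {"w":85}
After op 13 (replace /w 10): {"w":10}
After op 14 (replace /w 40): {"w":40}
After op 15 (add /sbg 53): {"sbg":53,"w":40}
After op 16 (replace /w 7): {"sbg":53,"w":7}
After op 17 (replace /w 66): {"sbg":53,"w":66}
Value at /w: 66

Answer: 66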